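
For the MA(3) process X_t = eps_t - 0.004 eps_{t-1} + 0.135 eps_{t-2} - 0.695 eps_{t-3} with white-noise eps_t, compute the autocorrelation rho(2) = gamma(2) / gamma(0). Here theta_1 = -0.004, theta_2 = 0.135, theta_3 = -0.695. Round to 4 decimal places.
\rho(2) = 0.0918

For an MA(q) process with theta_0 = 1, the autocovariance is
  gamma(k) = sigma^2 * sum_{i=0..q-k} theta_i * theta_{i+k},
and rho(k) = gamma(k) / gamma(0). Sigma^2 cancels.
  numerator   = (1)*(0.135) + (-0.004)*(-0.695) = 0.13778.
  denominator = (1)^2 + (-0.004)^2 + (0.135)^2 + (-0.695)^2 = 1.501266.
  rho(2) = 0.13778 / 1.501266 = 0.0918.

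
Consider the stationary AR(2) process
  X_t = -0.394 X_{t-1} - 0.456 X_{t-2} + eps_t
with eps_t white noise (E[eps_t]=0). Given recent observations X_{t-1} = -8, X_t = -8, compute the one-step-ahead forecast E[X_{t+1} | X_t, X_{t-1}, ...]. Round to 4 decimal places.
E[X_{t+1} \mid \mathcal F_t] = 6.8000

For an AR(p) model X_t = c + sum_i phi_i X_{t-i} + eps_t, the
one-step-ahead conditional mean is
  E[X_{t+1} | X_t, ...] = c + sum_i phi_i X_{t+1-i}.
Substitute known values:
  E[X_{t+1} | ...] = (-0.394) * (-8) + (-0.456) * (-8)
                   = 6.8000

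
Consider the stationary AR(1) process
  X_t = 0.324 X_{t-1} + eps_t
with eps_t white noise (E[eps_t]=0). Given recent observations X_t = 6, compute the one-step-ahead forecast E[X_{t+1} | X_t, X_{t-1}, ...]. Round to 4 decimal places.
E[X_{t+1} \mid \mathcal F_t] = 1.9440

For an AR(p) model X_t = c + sum_i phi_i X_{t-i} + eps_t, the
one-step-ahead conditional mean is
  E[X_{t+1} | X_t, ...] = c + sum_i phi_i X_{t+1-i}.
Substitute known values:
  E[X_{t+1} | ...] = (0.324) * (6)
                   = 1.9440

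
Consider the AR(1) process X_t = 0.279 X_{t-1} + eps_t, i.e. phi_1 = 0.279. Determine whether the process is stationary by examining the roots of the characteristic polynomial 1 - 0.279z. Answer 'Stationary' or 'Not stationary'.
\text{Stationary}

The AR(p) characteristic polynomial is P(z) = 1 - 0.279z.
Stationarity requires all roots to lie outside the unit circle, i.e. |z| > 1 for every root.
This is linear in z: 1 + (-0.279) z = 0  =>  z = -1/(-0.279) = 3.584229,  |z| = 3.584229.
Moduli of all roots: 3.5842.
All moduli strictly greater than 1? Yes.
Verdict: Stationary.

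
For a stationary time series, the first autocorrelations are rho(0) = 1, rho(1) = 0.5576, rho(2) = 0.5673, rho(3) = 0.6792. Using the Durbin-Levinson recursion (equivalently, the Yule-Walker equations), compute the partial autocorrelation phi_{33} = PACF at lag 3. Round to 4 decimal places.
\phi_{33} = 0.4600

The PACF at lag k is phi_{kk}, the last component of the solution
to the Yule-Walker system G_k phi = r_k where
  (G_k)_{ij} = rho(|i - j|), (r_k)_i = rho(i), i,j = 1..k.
Equivalently, Durbin-Levinson gives phi_{kk} iteratively:
  phi_{11} = rho(1)
  phi_{kk} = [rho(k) - sum_{j=1..k-1} phi_{k-1,j} rho(k-j)]
            / [1 - sum_{j=1..k-1} phi_{k-1,j} rho(j)],
  phi_{k,j} = phi_{k-1,j} - phi_{kk} phi_{k-1,k-j},  j = 1..k-1.
Step k = 1:
  phi_11 = rho(1) = 0.5576.
Step k = 2:
  phi_22 = [rho(2) - phi_11 rho(1)] / [1 - phi_11 rho(1)] = [0.5673 - (0.5576)(0.5576)] / [1 - (0.5576)(0.5576)]
         = 0.25638224 / 0.68908224 = 0.372063.
  Update: phi_21 = phi_11 - phi_22 phi_11 = 0.5576 - (0.372063)(0.5576) = 0.350137.
Step k = 3:
  phi_33 = [rho(3) - phi_21 rho(2) - phi_22 rho(1)] / [1 - phi_21 rho(1) - phi_22 rho(2)]
    numerator   = 0.6792 - (0.350137)(0.5673) - (0.372063)(0.5576) = 0.27310449
    denominator = 1 - (0.350137)(0.5576) - (0.372063)(0.5673) = 0.59369181
  phi_33 = 0.27310449 / 0.59369181 = 0.46.
Therefore phi_{33} = 0.4600.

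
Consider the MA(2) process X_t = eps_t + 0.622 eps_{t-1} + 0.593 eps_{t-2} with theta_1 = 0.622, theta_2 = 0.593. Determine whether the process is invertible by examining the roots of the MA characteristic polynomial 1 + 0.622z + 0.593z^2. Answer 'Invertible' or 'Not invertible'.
\text{Invertible}

The MA(q) characteristic polynomial is P(z) = 1 + 0.622z + 0.593z^2.
Invertibility requires all roots to lie outside the unit circle, i.e. |z| > 1 for every root.
Set 1 + (0.622) z + (0.593) z^2 = 0, i.e. a z^2 + b z + c = 0 with a = 0.593, b = 0.622, c = 1.
Discriminant D = b^2 - 4ac = (0.622)^2 - 4*(0.593)*1 = 0.386884 - (2.372) = -1.985116.
D < 0, so the roots are the complex-conjugate pair z = (-b +/- i sqrt(-D)) / (2a) = -0.5245 +/- 1.188i.
For a conjugate pair |z|^2 = z * conj(z) = (product of roots) = c/a = 1/(0.593) = 1.686341, so |z| = sqrt(1.686341) = 1.2986 for both roots.
Moduli of all roots: 1.2986, 1.2986.
All moduli strictly greater than 1? Yes.
Verdict: Invertible.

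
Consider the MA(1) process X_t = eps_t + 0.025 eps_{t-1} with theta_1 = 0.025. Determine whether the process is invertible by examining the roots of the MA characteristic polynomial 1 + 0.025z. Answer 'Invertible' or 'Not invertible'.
\text{Invertible}

The MA(q) characteristic polynomial is P(z) = 1 + 0.025z.
Invertibility requires all roots to lie outside the unit circle, i.e. |z| > 1 for every root.
This is linear in z: 1 + (0.025) z = 0  =>  z = -1/(0.025) = -40,  |z| = 40.
Moduli of all roots: 40.0000.
All moduli strictly greater than 1? Yes.
Verdict: Invertible.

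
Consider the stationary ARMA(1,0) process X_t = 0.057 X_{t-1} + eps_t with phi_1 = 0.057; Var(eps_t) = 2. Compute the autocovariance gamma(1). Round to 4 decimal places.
\gamma(1) = 0.1144

Multiply the model equation by X_{t-k} and take expectations. With theta_0 = psi_0 = 1 and psi_j the MA(infinity) weights, this gives
  gamma(k) - sum_i phi_i gamma(k-i) = c_k,
  c_k = sigma^2 * sum_{j=k..q} theta_j psi_{j-k}   (c_k = 0 for k > q),
using gamma(-m) = gamma(m).
Pure AR (q = 0): c_0 = sigma^2 = 2, c_k = 0 for k >= 1.
Equations for k = 0 and k = 1 (AR order 1):
  gamma(0) = phi_1 gamma(1) + c_0
  gamma(1) = phi_1 gamma(0) + c_1
Substituting the second into the first: gamma(0) (1 - phi_1^2) = c_0 + phi_1 c_1, so
  gamma(0) = c_0 / (1 - phi_1^2) = 2 / (1 - (0.057)^2) = 2 / 0.996751 = 2.006519.
  gamma(1) = phi_1 gamma(0) = (0.057)(2.006519) = 0.114372.
Therefore gamma(1) = 0.1144 (to 4 decimal places).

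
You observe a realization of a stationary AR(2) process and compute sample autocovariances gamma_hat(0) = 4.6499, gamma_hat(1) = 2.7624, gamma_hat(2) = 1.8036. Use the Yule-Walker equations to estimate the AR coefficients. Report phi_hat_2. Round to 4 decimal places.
\hat\phi_{2} = 0.0540

The Yule-Walker equations for an AR(p) process read, in matrix form,
  Gamma_p phi = r_p,   with   (Gamma_p)_{ij} = gamma(|i - j|),
                       (r_p)_i = gamma(i),   i,j = 1..p.
Substitute the sample gammas (Toeplitz matrix and right-hand side of size 2):
  Gamma_p = [[4.6499, 2.7624], [2.7624, 4.6499]]
  r_p     = [2.7624, 1.8036]
Written out:
  4.6499 phi_1 + 2.7624 phi_2 = 2.7624
  2.7624 phi_1 + 4.6499 phi_2 = 1.8036
Solve by Cramer's rule:
  det = gamma(0)^2 - gamma(1)^2 = (4.6499)^2 - (2.7624)^2 = 21.62157001 - 7.63085376 = 13.99071625
  phi_hat_1 = [gamma(1) gamma(0) - gamma(1) gamma(2)] / det = [(2.7624)(4.6499) - (2.7624)(1.8036)] / 13.99071625 = 7.86261912 / 13.99071625 = 0.562
  phi_hat_2 = [gamma(0) gamma(2) - gamma(1)^2] / det = [(4.6499)(1.8036) - (2.7624)^2] / 13.99071625 = 0.75570588 / 13.99071625 = 0.054
So phi_hat = [0.5620, 0.0540].
Therefore phi_hat_2 = 0.0540.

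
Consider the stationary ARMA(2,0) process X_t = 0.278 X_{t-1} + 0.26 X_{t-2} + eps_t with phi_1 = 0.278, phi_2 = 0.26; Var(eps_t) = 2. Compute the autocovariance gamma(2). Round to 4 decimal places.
\gamma(2) = 0.9102

Multiply the model equation by X_{t-k} and take expectations. With theta_0 = psi_0 = 1 and psi_j the MA(infinity) weights, this gives
  gamma(k) - sum_i phi_i gamma(k-i) = c_k,
  c_k = sigma^2 * sum_{j=k..q} theta_j psi_{j-k}   (c_k = 0 for k > q),
using gamma(-m) = gamma(m).
Pure AR (q = 0): c_0 = sigma^2 = 2, c_k = 0 for k >= 1.
Equations for k = 0, 1, 2 (AR order 2, c_2 = 0):
  (E0) gamma(0) = phi_1 gamma(1) + phi_2 gamma(2) + c_0
  (E1) gamma(1) = phi_1 gamma(0) + phi_2 gamma(1) + c_1
  (E2) gamma(2) = phi_1 gamma(1) + phi_2 gamma(0)
From (E1): gamma(1) = A gamma(0) + B with
  A = phi_1 / (1 - phi_2) = 0.278 / 0.74 = 0.375676,   B = c_1 / (1 - phi_2) = 0 / 0.74 = 0.
Insert (E2) into (E0): gamma(0) (1 - phi_2^2) = phi_1 (1 + phi_2) gamma(1) + c_0.
  phi_1 (1 + phi_2) = (0.278)(1.26) = 0.35028,   1 - phi_2^2 = 0.9324.
Replace gamma(1) by A gamma(0) + B and collect gamma(0):
  gamma(0) [0.9324 - (0.35028)(0.375676)] = c_0 = 2
  gamma(0) * 0.800808 = 2
  gamma(0) = 2 / 0.800808 = 2.497477.
  gamma(1) = A gamma(0) = (0.375676)(2.497477) = 0.938241.
  gamma(2) = phi_1 gamma(1) + phi_2 gamma(0) = (0.278)(0.938241) + (0.26)(2.497477) = 0.910175.
Therefore gamma(2) = 0.9102 (to 4 decimal places).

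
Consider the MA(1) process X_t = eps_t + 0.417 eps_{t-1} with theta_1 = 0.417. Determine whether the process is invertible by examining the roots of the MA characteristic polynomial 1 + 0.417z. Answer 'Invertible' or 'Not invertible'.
\text{Invertible}

The MA(q) characteristic polynomial is P(z) = 1 + 0.417z.
Invertibility requires all roots to lie outside the unit circle, i.e. |z| > 1 for every root.
This is linear in z: 1 + (0.417) z = 0  =>  z = -1/(0.417) = -2.398082,  |z| = 2.398082.
Moduli of all roots: 2.3981.
All moduli strictly greater than 1? Yes.
Verdict: Invertible.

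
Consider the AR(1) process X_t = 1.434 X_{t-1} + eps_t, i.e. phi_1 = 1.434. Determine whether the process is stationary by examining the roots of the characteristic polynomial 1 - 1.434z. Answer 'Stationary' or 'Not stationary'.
\text{Not stationary}

The AR(p) characteristic polynomial is P(z) = 1 - 1.434z.
Stationarity requires all roots to lie outside the unit circle, i.e. |z| > 1 for every root.
This is linear in z: 1 + (-1.434) z = 0  =>  z = -1/(-1.434) = 0.69735,  |z| = 0.69735.
Moduli of all roots: 0.6974.
All moduli strictly greater than 1? No.
Verdict: Not stationary.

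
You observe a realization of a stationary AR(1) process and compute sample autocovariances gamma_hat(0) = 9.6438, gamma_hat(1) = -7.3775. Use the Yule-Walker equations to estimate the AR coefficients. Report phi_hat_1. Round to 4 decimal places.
\hat\phi_{1} = -0.7650

The Yule-Walker equations for an AR(p) process read, in matrix form,
  Gamma_p phi = r_p,   with   (Gamma_p)_{ij} = gamma(|i - j|),
                       (r_p)_i = gamma(i),   i,j = 1..p.
Substitute the sample gammas (Toeplitz matrix and right-hand side of size 1):
  Gamma_p = [[9.6438]]
  r_p     = [-7.3775]
With p = 1 this is the single equation gamma(0) phi_1 = gamma(1):
  phi_hat_1 = gamma(1) / gamma(0) = -7.3775 / 9.6438 = -0.7650.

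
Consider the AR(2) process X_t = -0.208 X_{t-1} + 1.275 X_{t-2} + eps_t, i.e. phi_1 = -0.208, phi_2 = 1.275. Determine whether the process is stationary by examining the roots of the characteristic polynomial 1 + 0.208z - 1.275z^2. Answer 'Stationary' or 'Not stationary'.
\text{Not stationary}

The AR(p) characteristic polynomial is P(z) = 1 + 0.208z - 1.275z^2.
Stationarity requires all roots to lie outside the unit circle, i.e. |z| > 1 for every root.
Set 1 + (0.208) z + (-1.275) z^2 = 0, i.e. a z^2 + b z + c = 0 with a = -1.275, b = 0.208, c = 1.
Discriminant D = b^2 - 4ac = (0.208)^2 - 4*(-1.275)*1 = 0.043264 - (-5.1) = 5.143264.
D >= 0, so the roots are real: z = (-b +/- sqrt(D)) / (2a) = (-0.208 +/- 2.267877) / (-2.55).
  z_1 = (-0.208 + 2.267877) / (-2.55) = -0.8078,   |z_1| = 0.8078.
  z_2 = (-0.208 - 2.267877) / (-2.55) = 0.9709,   |z_2| = 0.9709.
Moduli of all roots: 0.8078, 0.9709.
All moduli strictly greater than 1? No.
Verdict: Not stationary.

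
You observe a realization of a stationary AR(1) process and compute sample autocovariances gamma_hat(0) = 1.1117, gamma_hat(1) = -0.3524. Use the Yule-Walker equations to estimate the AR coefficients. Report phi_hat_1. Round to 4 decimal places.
\hat\phi_{1} = -0.3170

The Yule-Walker equations for an AR(p) process read, in matrix form,
  Gamma_p phi = r_p,   with   (Gamma_p)_{ij} = gamma(|i - j|),
                       (r_p)_i = gamma(i),   i,j = 1..p.
Substitute the sample gammas (Toeplitz matrix and right-hand side of size 1):
  Gamma_p = [[1.1117]]
  r_p     = [-0.3524]
With p = 1 this is the single equation gamma(0) phi_1 = gamma(1):
  phi_hat_1 = gamma(1) / gamma(0) = -0.3524 / 1.1117 = -0.3170.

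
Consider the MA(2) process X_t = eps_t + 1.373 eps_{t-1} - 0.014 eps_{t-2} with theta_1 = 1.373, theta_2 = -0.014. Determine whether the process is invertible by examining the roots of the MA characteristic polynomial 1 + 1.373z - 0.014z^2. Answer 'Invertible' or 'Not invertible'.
\text{Not invertible}

The MA(q) characteristic polynomial is P(z) = 1 + 1.373z - 0.014z^2.
Invertibility requires all roots to lie outside the unit circle, i.e. |z| > 1 for every root.
Set 1 + (1.373) z + (-0.014) z^2 = 0, i.e. a z^2 + b z + c = 0 with a = -0.014, b = 1.373, c = 1.
Discriminant D = b^2 - 4ac = (1.373)^2 - 4*(-0.014)*1 = 1.885129 - (-0.056) = 1.941129.
D >= 0, so the roots are real: z = (-b +/- sqrt(D)) / (2a) = (-1.373 +/- 1.393244) / (-0.028).
  z_1 = (-1.373 + 1.393244) / (-0.028) = -0.723,   |z_1| = 0.723.
  z_2 = (-1.373 - 1.393244) / (-0.028) = 98.7944,   |z_2| = 98.7944.
Moduli of all roots: 0.7230, 98.7944.
All moduli strictly greater than 1? No.
Verdict: Not invertible.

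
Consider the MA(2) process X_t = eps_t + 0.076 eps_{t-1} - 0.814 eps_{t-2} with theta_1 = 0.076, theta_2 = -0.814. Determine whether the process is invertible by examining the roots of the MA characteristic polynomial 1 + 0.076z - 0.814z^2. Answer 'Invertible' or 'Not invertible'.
\text{Invertible}

The MA(q) characteristic polynomial is P(z) = 1 + 0.076z - 0.814z^2.
Invertibility requires all roots to lie outside the unit circle, i.e. |z| > 1 for every root.
Set 1 + (0.076) z + (-0.814) z^2 = 0, i.e. a z^2 + b z + c = 0 with a = -0.814, b = 0.076, c = 1.
Discriminant D = b^2 - 4ac = (0.076)^2 - 4*(-0.814)*1 = 0.005776 - (-3.256) = 3.261776.
D >= 0, so the roots are real: z = (-b +/- sqrt(D)) / (2a) = (-0.076 +/- 1.806039) / (-1.628).
  z_1 = (-0.076 + 1.806039) / (-1.628) = -1.0627,   |z_1| = 1.0627.
  z_2 = (-0.076 - 1.806039) / (-1.628) = 1.156,   |z_2| = 1.156.
Moduli of all roots: 1.0627, 1.1560.
All moduli strictly greater than 1? Yes.
Verdict: Invertible.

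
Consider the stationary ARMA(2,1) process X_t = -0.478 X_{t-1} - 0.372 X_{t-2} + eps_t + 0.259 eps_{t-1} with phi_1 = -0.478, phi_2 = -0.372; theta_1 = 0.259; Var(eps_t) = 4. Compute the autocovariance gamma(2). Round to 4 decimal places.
\gamma(2) = -1.3235

Multiply the model equation by X_{t-k} and take expectations. With theta_0 = psi_0 = 1 and psi_j the MA(infinity) weights, this gives
  gamma(k) - sum_i phi_i gamma(k-i) = c_k,
  c_k = sigma^2 * sum_{j=k..q} theta_j psi_{j-k}   (c_k = 0 for k > q),
using gamma(-m) = gamma(m).
psi-weights needed (psi_j = theta_j + sum_i phi_i psi_{j-i}):
  psi_1 = theta_1 + phi_1 = 0.259 + (-0.478) = -0.219
Right-hand sides:
  c_0 = sigma^2 (1 + theta_1 psi_1) = 4 * (1 + (0.259)(-0.219)) = 4 * 0.943279 = 3.773116
  c_1 = sigma^2 theta_1 = 4 * (0.259) = 1.036
  c_2 = 0
Equations for k = 0, 1, 2 (AR order 2, c_2 = 0):
  (E0) gamma(0) = phi_1 gamma(1) + phi_2 gamma(2) + c_0
  (E1) gamma(1) = phi_1 gamma(0) + phi_2 gamma(1) + c_1
  (E2) gamma(2) = phi_1 gamma(1) + phi_2 gamma(0)
From (E1): gamma(1) = A gamma(0) + B with
  A = phi_1 / (1 - phi_2) = -0.478 / 1.372 = -0.348397,   B = c_1 / (1 - phi_2) = 1.036 / 1.372 = 0.755102.
Insert (E2) into (E0): gamma(0) (1 - phi_2^2) = phi_1 (1 + phi_2) gamma(1) + c_0.
  phi_1 (1 + phi_2) = (-0.478)(0.628) = -0.300184,   1 - phi_2^2 = 0.861616.
Replace gamma(1) by A gamma(0) + B and collect gamma(0):
  gamma(0) [0.861616 - (-0.300184)(-0.348397)] = (-0.300184)(0.755102) + 3.773116
  gamma(0) * 0.757033 = 3.546446
  gamma(0) = 3.546446 / 0.757033 = 4.684666.
  gamma(1) = A gamma(0) + B = (-0.348397)(4.684666) + (0.755102) = -0.877019.
  gamma(2) = phi_1 gamma(1) + phi_2 gamma(0) = (-0.478)(-0.877019) + (-0.372)(4.684666) = -1.323481.
Therefore gamma(2) = -1.3235 (to 4 decimal places).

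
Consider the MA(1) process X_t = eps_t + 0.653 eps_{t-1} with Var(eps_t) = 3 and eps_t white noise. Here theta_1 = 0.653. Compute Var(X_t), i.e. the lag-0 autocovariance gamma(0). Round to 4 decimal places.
\gamma(0) = 4.2792

For an MA(q) process X_t = eps_t + sum_i theta_i eps_{t-i} with
Var(eps_t) = sigma^2, the variance is
  gamma(0) = sigma^2 * (1 + sum_i theta_i^2).
  sum_i theta_i^2 = (0.653)^2 = 0.426409.
  gamma(0) = 3 * (1 + 0.426409) = 3 * 1.426409 = 4.279227, which rounds to 4.2792.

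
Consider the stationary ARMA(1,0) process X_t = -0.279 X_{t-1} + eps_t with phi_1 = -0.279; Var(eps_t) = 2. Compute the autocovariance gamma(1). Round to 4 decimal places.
\gamma(1) = -0.6051

Multiply the model equation by X_{t-k} and take expectations. With theta_0 = psi_0 = 1 and psi_j the MA(infinity) weights, this gives
  gamma(k) - sum_i phi_i gamma(k-i) = c_k,
  c_k = sigma^2 * sum_{j=k..q} theta_j psi_{j-k}   (c_k = 0 for k > q),
using gamma(-m) = gamma(m).
Pure AR (q = 0): c_0 = sigma^2 = 2, c_k = 0 for k >= 1.
Equations for k = 0 and k = 1 (AR order 1):
  gamma(0) = phi_1 gamma(1) + c_0
  gamma(1) = phi_1 gamma(0) + c_1
Substituting the second into the first: gamma(0) (1 - phi_1^2) = c_0 + phi_1 c_1, so
  gamma(0) = c_0 / (1 - phi_1^2) = 2 / (1 - (-0.279)^2) = 2 / 0.922159 = 2.168823.
  gamma(1) = phi_1 gamma(0) = (-0.279)(2.168823) = -0.605102.
Therefore gamma(1) = -0.6051 (to 4 decimal places).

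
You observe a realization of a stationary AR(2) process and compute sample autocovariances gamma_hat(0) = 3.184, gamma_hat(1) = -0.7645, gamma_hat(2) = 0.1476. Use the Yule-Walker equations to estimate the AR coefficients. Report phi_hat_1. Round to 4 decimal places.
\hat\phi_{1} = -0.2430

The Yule-Walker equations for an AR(p) process read, in matrix form,
  Gamma_p phi = r_p,   with   (Gamma_p)_{ij} = gamma(|i - j|),
                       (r_p)_i = gamma(i),   i,j = 1..p.
Substitute the sample gammas (Toeplitz matrix and right-hand side of size 2):
  Gamma_p = [[3.184, -0.7645], [-0.7645, 3.184]]
  r_p     = [-0.7645, 0.1476]
Written out:
  3.184 phi_1 - 0.7645 phi_2 = -0.7645
  -0.7645 phi_1 + 3.184 phi_2 = 0.1476
Solve by Cramer's rule:
  det = gamma(0)^2 - gamma(1)^2 = (3.184)^2 - (-0.7645)^2 = 10.137856 - 0.58446025 = 9.55339575
  phi_hat_1 = [gamma(1) gamma(0) - gamma(1) gamma(2)] / det = [(-0.7645)(3.184) - (-0.7645)(0.1476)] / 9.55339575 = -2.3213278 / 9.55339575 = -0.243
  phi_hat_2 = [gamma(0) gamma(2) - gamma(1)^2] / det = [(3.184)(0.1476) - (-0.7645)^2] / 9.55339575 = -0.11450185 / 9.55339575 = -0.012
So phi_hat = [-0.2430, -0.0120].
Therefore phi_hat_1 = -0.2430.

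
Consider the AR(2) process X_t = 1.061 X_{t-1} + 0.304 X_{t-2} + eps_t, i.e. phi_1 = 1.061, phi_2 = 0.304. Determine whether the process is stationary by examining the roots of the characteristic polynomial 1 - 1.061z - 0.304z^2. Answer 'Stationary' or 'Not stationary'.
\text{Not stationary}

The AR(p) characteristic polynomial is P(z) = 1 - 1.061z - 0.304z^2.
Stationarity requires all roots to lie outside the unit circle, i.e. |z| > 1 for every root.
Set 1 + (-1.061) z + (-0.304) z^2 = 0, i.e. a z^2 + b z + c = 0 with a = -0.304, b = -1.061, c = 1.
Discriminant D = b^2 - 4ac = (-1.061)^2 - 4*(-0.304)*1 = 1.125721 - (-1.216) = 2.341721.
D >= 0, so the roots are real: z = (-b +/- sqrt(D)) / (2a) = (1.061 +/- 1.530268) / (-0.608).
  z_1 = (1.061 + 1.530268) / (-0.608) = -4.262,   |z_1| = 4.262.
  z_2 = (1.061 - 1.530268) / (-0.608) = 0.7718,   |z_2| = 0.7718.
Moduli of all roots: 4.2620, 0.7718.
All moduli strictly greater than 1? No.
Verdict: Not stationary.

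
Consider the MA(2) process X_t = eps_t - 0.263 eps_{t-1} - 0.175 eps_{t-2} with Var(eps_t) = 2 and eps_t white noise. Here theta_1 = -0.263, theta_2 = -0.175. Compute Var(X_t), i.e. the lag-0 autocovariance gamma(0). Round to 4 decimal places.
\gamma(0) = 2.1996

For an MA(q) process X_t = eps_t + sum_i theta_i eps_{t-i} with
Var(eps_t) = sigma^2, the variance is
  gamma(0) = sigma^2 * (1 + sum_i theta_i^2).
  sum_i theta_i^2 = (-0.263)^2 + (-0.175)^2 = 0.069169 + 0.030625 = 0.099794.
  gamma(0) = 2 * (1 + 0.099794) = 2 * 1.099794 = 2.199588, which rounds to 2.1996.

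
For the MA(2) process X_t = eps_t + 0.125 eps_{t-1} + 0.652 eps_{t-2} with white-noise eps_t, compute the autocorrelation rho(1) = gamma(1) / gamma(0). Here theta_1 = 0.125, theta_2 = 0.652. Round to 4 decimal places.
\rho(1) = 0.1433

For an MA(q) process with theta_0 = 1, the autocovariance is
  gamma(k) = sigma^2 * sum_{i=0..q-k} theta_i * theta_{i+k},
and rho(k) = gamma(k) / gamma(0). Sigma^2 cancels.
  numerator   = (1)*(0.125) + (0.125)*(0.652) = 0.2065.
  denominator = (1)^2 + (0.125)^2 + (0.652)^2 = 1.440729.
  rho(1) = 0.2065 / 1.440729 = 0.1433.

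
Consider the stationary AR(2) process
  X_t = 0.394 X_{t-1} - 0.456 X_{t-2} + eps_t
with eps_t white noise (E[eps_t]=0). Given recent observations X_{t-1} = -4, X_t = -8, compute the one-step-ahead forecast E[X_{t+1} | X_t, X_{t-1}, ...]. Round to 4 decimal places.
E[X_{t+1} \mid \mathcal F_t] = -1.3280

For an AR(p) model X_t = c + sum_i phi_i X_{t-i} + eps_t, the
one-step-ahead conditional mean is
  E[X_{t+1} | X_t, ...] = c + sum_i phi_i X_{t+1-i}.
Substitute known values:
  E[X_{t+1} | ...] = (0.394) * (-8) + (-0.456) * (-4)
                   = -1.3280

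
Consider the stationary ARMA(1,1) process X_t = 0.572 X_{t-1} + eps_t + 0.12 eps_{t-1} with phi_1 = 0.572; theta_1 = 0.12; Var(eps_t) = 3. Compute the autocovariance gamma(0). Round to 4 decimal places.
\gamma(0) = 5.1352

Multiply the model equation by X_{t-k} and take expectations. With theta_0 = psi_0 = 1 and psi_j the MA(infinity) weights, this gives
  gamma(k) - sum_i phi_i gamma(k-i) = c_k,
  c_k = sigma^2 * sum_{j=k..q} theta_j psi_{j-k}   (c_k = 0 for k > q),
using gamma(-m) = gamma(m).
psi-weights needed (psi_j = theta_j + sum_i phi_i psi_{j-i}):
  psi_1 = theta_1 + phi_1 = 0.12 + (0.572) = 0.692
Right-hand sides:
  c_0 = sigma^2 (1 + theta_1 psi_1) = 3 * (1 + (0.12)(0.692)) = 3 * 1.08304 = 3.24912
  c_1 = sigma^2 theta_1 = 3 * (0.12) = 0.36
  c_2 = 0
Equations for k = 0 and k = 1 (AR order 1):
  gamma(0) = phi_1 gamma(1) + c_0
  gamma(1) = phi_1 gamma(0) + c_1
Substituting the second into the first: gamma(0) (1 - phi_1^2) = c_0 + phi_1 c_1, so
  gamma(0) = (c_0 + phi_1 c_1) / (1 - phi_1^2) = (3.24912 + (0.572)(0.36)) / (1 - (0.572)^2) = 3.45504 / 0.672816 = 5.135193.
Therefore gamma(0) = 5.1352 (to 4 decimal places).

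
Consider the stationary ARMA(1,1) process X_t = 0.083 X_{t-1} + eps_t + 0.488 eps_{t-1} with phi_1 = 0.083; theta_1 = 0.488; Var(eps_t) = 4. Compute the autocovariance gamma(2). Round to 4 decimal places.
\gamma(2) = 0.1986

Multiply the model equation by X_{t-k} and take expectations. With theta_0 = psi_0 = 1 and psi_j the MA(infinity) weights, this gives
  gamma(k) - sum_i phi_i gamma(k-i) = c_k,
  c_k = sigma^2 * sum_{j=k..q} theta_j psi_{j-k}   (c_k = 0 for k > q),
using gamma(-m) = gamma(m).
psi-weights needed (psi_j = theta_j + sum_i phi_i psi_{j-i}):
  psi_1 = theta_1 + phi_1 = 0.488 + (0.083) = 0.571
Right-hand sides:
  c_0 = sigma^2 (1 + theta_1 psi_1) = 4 * (1 + (0.488)(0.571)) = 4 * 1.278648 = 5.114592
  c_1 = sigma^2 theta_1 = 4 * (0.488) = 1.952
  c_2 = 0
Equations for k = 0 and k = 1 (AR order 1):
  gamma(0) = phi_1 gamma(1) + c_0
  gamma(1) = phi_1 gamma(0) + c_1
Substituting the second into the first: gamma(0) (1 - phi_1^2) = c_0 + phi_1 c_1, so
  gamma(0) = (c_0 + phi_1 c_1) / (1 - phi_1^2) = (5.114592 + (0.083)(1.952)) / (1 - (0.083)^2) = 5.276608 / 0.993111 = 5.313211.
  gamma(1) = phi_1 gamma(0) + c_1 = (0.083)(5.313211) + (1.952) = 2.392996.
For k = 2 (> q): gamma(2) = phi_1 gamma(1) = (0.083)(2.392996) = 0.198619.
Therefore gamma(2) = 0.1986 (to 4 decimal places).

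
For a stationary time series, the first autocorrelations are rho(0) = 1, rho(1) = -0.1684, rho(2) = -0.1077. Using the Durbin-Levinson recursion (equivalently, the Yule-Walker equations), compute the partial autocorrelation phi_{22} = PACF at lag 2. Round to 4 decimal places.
\phi_{22} = -0.1400

The PACF at lag k is phi_{kk}, the last component of the solution
to the Yule-Walker system G_k phi = r_k where
  (G_k)_{ij} = rho(|i - j|), (r_k)_i = rho(i), i,j = 1..k.
Equivalently, Durbin-Levinson gives phi_{kk} iteratively:
  phi_{11} = rho(1)
  phi_{kk} = [rho(k) - sum_{j=1..k-1} phi_{k-1,j} rho(k-j)]
            / [1 - sum_{j=1..k-1} phi_{k-1,j} rho(j)],
  phi_{k,j} = phi_{k-1,j} - phi_{kk} phi_{k-1,k-j},  j = 1..k-1.
Step k = 1:
  phi_11 = rho(1) = -0.1684.
Step k = 2:
  phi_22 = [rho(2) - phi_11 rho(1)] / [1 - phi_11 rho(1)] = [-0.1077 - (-0.1684)(-0.1684)] / [1 - (-0.1684)(-0.1684)]
         = -0.13605856 / 0.97164144 = -0.14.
Therefore phi_{22} = -0.1400.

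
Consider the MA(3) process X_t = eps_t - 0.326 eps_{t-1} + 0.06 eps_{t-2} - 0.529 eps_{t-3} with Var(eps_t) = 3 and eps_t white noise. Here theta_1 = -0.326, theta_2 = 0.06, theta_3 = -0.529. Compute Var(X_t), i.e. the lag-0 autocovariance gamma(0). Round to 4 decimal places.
\gamma(0) = 4.1692

For an MA(q) process X_t = eps_t + sum_i theta_i eps_{t-i} with
Var(eps_t) = sigma^2, the variance is
  gamma(0) = sigma^2 * (1 + sum_i theta_i^2).
  sum_i theta_i^2 = (-0.326)^2 + (0.06)^2 + (-0.529)^2 = 0.106276 + 0.0036 + 0.279841 = 0.389717.
  gamma(0) = 3 * (1 + 0.389717) = 3 * 1.389717 = 4.169151, which rounds to 4.1692.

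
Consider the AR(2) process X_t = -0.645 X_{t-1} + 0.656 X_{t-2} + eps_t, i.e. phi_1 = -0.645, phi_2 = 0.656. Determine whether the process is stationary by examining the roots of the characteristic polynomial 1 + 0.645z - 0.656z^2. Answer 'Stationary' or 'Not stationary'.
\text{Not stationary}

The AR(p) characteristic polynomial is P(z) = 1 + 0.645z - 0.656z^2.
Stationarity requires all roots to lie outside the unit circle, i.e. |z| > 1 for every root.
Set 1 + (0.645) z + (-0.656) z^2 = 0, i.e. a z^2 + b z + c = 0 with a = -0.656, b = 0.645, c = 1.
Discriminant D = b^2 - 4ac = (0.645)^2 - 4*(-0.656)*1 = 0.416025 - (-2.624) = 3.040025.
D >= 0, so the roots are real: z = (-b +/- sqrt(D)) / (2a) = (-0.645 +/- 1.743567) / (-1.312).
  z_1 = (-0.645 + 1.743567) / (-1.312) = -0.8373,   |z_1| = 0.8373.
  z_2 = (-0.645 - 1.743567) / (-1.312) = 1.8206,   |z_2| = 1.8206.
Moduli of all roots: 0.8373, 1.8206.
All moduli strictly greater than 1? No.
Verdict: Not stationary.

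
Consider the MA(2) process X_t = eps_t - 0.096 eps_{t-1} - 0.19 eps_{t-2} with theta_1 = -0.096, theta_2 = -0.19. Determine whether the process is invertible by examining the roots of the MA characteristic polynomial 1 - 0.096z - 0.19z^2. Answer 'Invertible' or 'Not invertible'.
\text{Invertible}

The MA(q) characteristic polynomial is P(z) = 1 - 0.096z - 0.19z^2.
Invertibility requires all roots to lie outside the unit circle, i.e. |z| > 1 for every root.
Set 1 + (-0.096) z + (-0.19) z^2 = 0, i.e. a z^2 + b z + c = 0 with a = -0.19, b = -0.096, c = 1.
Discriminant D = b^2 - 4ac = (-0.096)^2 - 4*(-0.19)*1 = 0.009216 - (-0.76) = 0.769216.
D >= 0, so the roots are real: z = (-b +/- sqrt(D)) / (2a) = (0.096 +/- 0.87705) / (-0.38).
  z_1 = (0.096 + 0.87705) / (-0.38) = -2.5607,   |z_1| = 2.5607.
  z_2 = (0.096 - 0.87705) / (-0.38) = 2.0554,   |z_2| = 2.0554.
Moduli of all roots: 2.5607, 2.0554.
All moduli strictly greater than 1? Yes.
Verdict: Invertible.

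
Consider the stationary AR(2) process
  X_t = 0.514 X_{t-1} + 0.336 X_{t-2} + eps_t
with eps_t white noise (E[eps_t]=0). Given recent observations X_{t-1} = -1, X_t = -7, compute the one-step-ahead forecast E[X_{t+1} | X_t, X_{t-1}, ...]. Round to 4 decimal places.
E[X_{t+1} \mid \mathcal F_t] = -3.9340

For an AR(p) model X_t = c + sum_i phi_i X_{t-i} + eps_t, the
one-step-ahead conditional mean is
  E[X_{t+1} | X_t, ...] = c + sum_i phi_i X_{t+1-i}.
Substitute known values:
  E[X_{t+1} | ...] = (0.514) * (-7) + (0.336) * (-1)
                   = -3.9340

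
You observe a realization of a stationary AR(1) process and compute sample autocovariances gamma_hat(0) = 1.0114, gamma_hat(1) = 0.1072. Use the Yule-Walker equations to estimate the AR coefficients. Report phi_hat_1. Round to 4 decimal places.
\hat\phi_{1} = 0.1060

The Yule-Walker equations for an AR(p) process read, in matrix form,
  Gamma_p phi = r_p,   with   (Gamma_p)_{ij} = gamma(|i - j|),
                       (r_p)_i = gamma(i),   i,j = 1..p.
Substitute the sample gammas (Toeplitz matrix and right-hand side of size 1):
  Gamma_p = [[1.0114]]
  r_p     = [0.1072]
With p = 1 this is the single equation gamma(0) phi_1 = gamma(1):
  phi_hat_1 = gamma(1) / gamma(0) = 0.1072 / 1.0114 = 0.1060.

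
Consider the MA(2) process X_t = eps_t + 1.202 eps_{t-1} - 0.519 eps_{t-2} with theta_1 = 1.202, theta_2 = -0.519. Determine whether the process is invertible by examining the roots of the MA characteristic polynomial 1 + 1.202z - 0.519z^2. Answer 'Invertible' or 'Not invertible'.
\text{Not invertible}

The MA(q) characteristic polynomial is P(z) = 1 + 1.202z - 0.519z^2.
Invertibility requires all roots to lie outside the unit circle, i.e. |z| > 1 for every root.
Set 1 + (1.202) z + (-0.519) z^2 = 0, i.e. a z^2 + b z + c = 0 with a = -0.519, b = 1.202, c = 1.
Discriminant D = b^2 - 4ac = (1.202)^2 - 4*(-0.519)*1 = 1.444804 - (-2.076) = 3.520804.
D >= 0, so the roots are real: z = (-b +/- sqrt(D)) / (2a) = (-1.202 +/- 1.876381) / (-1.038).
  z_1 = (-1.202 + 1.876381) / (-1.038) = -0.6497,   |z_1| = 0.6497.
  z_2 = (-1.202 - 1.876381) / (-1.038) = 2.9657,   |z_2| = 2.9657.
Moduli of all roots: 0.6497, 2.9657.
All moduli strictly greater than 1? No.
Verdict: Not invertible.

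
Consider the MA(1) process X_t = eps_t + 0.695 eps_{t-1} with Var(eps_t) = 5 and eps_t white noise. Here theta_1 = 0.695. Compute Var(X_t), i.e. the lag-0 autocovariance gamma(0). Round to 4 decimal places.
\gamma(0) = 7.4151

For an MA(q) process X_t = eps_t + sum_i theta_i eps_{t-i} with
Var(eps_t) = sigma^2, the variance is
  gamma(0) = sigma^2 * (1 + sum_i theta_i^2).
  sum_i theta_i^2 = (0.695)^2 = 0.483025.
  gamma(0) = 5 * (1 + 0.483025) = 5 * 1.483025 = 7.415125, which rounds to 7.4151.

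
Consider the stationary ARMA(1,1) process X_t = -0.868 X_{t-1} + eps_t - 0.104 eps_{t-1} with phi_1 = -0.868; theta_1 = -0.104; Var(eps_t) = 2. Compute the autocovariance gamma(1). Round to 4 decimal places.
\gamma(1) = -8.5957

Multiply the model equation by X_{t-k} and take expectations. With theta_0 = psi_0 = 1 and psi_j the MA(infinity) weights, this gives
  gamma(k) - sum_i phi_i gamma(k-i) = c_k,
  c_k = sigma^2 * sum_{j=k..q} theta_j psi_{j-k}   (c_k = 0 for k > q),
using gamma(-m) = gamma(m).
psi-weights needed (psi_j = theta_j + sum_i phi_i psi_{j-i}):
  psi_1 = theta_1 + phi_1 = -0.104 + (-0.868) = -0.972
Right-hand sides:
  c_0 = sigma^2 (1 + theta_1 psi_1) = 2 * (1 + (-0.104)(-0.972)) = 2 * 1.101088 = 2.202176
  c_1 = sigma^2 theta_1 = 2 * (-0.104) = -0.208
  c_2 = 0
Equations for k = 0 and k = 1 (AR order 1):
  gamma(0) = phi_1 gamma(1) + c_0
  gamma(1) = phi_1 gamma(0) + c_1
Substituting the second into the first: gamma(0) (1 - phi_1^2) = c_0 + phi_1 c_1, so
  gamma(0) = (c_0 + phi_1 c_1) / (1 - phi_1^2) = (2.202176 + (-0.868)(-0.208)) / (1 - (-0.868)^2) = 2.38272 / 0.246576 = 9.663228.
  gamma(1) = phi_1 gamma(0) + c_1 = (-0.868)(9.663228) + (-0.208) = -8.595682.
Therefore gamma(1) = -8.5957 (to 4 decimal places).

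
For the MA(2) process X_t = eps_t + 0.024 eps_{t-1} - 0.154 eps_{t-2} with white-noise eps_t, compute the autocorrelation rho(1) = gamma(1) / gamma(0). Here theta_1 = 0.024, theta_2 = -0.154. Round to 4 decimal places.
\rho(1) = 0.0198

For an MA(q) process with theta_0 = 1, the autocovariance is
  gamma(k) = sigma^2 * sum_{i=0..q-k} theta_i * theta_{i+k},
and rho(k) = gamma(k) / gamma(0). Sigma^2 cancels.
  numerator   = (1)*(0.024) + (0.024)*(-0.154) = 0.020304.
  denominator = (1)^2 + (0.024)^2 + (-0.154)^2 = 1.024292.
  rho(1) = 0.020304 / 1.024292 = 0.0198.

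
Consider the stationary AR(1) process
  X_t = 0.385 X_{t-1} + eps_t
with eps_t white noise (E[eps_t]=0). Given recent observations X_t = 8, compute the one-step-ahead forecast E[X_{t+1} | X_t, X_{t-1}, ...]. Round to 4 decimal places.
E[X_{t+1} \mid \mathcal F_t] = 3.0800

For an AR(p) model X_t = c + sum_i phi_i X_{t-i} + eps_t, the
one-step-ahead conditional mean is
  E[X_{t+1} | X_t, ...] = c + sum_i phi_i X_{t+1-i}.
Substitute known values:
  E[X_{t+1} | ...] = (0.385) * (8)
                   = 3.0800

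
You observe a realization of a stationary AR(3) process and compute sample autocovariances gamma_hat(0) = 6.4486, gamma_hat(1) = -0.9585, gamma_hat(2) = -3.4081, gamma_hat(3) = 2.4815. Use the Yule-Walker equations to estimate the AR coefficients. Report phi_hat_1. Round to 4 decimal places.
\hat\phi_{1} = -0.0820

The Yule-Walker equations for an AR(p) process read, in matrix form,
  Gamma_p phi = r_p,   with   (Gamma_p)_{ij} = gamma(|i - j|),
                       (r_p)_i = gamma(i),   i,j = 1..p.
Substitute the sample gammas (Toeplitz matrix and right-hand side of size 3):
  Gamma_p = [[6.4486, -0.9585, -3.4081], [-0.9585, 6.4486, -0.9585], [-3.4081, -0.9585, 6.4486]]
  r_p     = [-0.9585, -3.4081, 2.4815]
Written out (R1..R3):
  (R1) 6.4486 phi_1 - 0.9585 phi_2 - 3.4081 phi_3 = -0.9585
  (R2) -0.9585 phi_1 + 6.4486 phi_2 - 0.9585 phi_3 = -3.4081
  (R3) -3.4081 phi_1 - 0.9585 phi_2 + 6.4486 phi_3 = 2.4815
Gaussian elimination:
  R2 <- R2 - (-0.9585/6.4486) R1 = R2 - (-0.148637) R1:  6.306132 phi_2 - 1.465069 phi_3 = -3.550568
  R3 <- R3 - (-3.4081/6.4486) R1 = R3 - (-0.528502) R1:  -1.465069 phi_2 + 4.647411 phi_3 = 1.974931
  R3 <- R3 - (-1.465069/6.306132) R2 = R3 - (-0.232325) R2:  4.30704 phi_3 = 1.150046
Back-substitution:
  phi_hat_3 = 1.150046 / 4.30704 = 0.267015
  phi_hat_2 = (-3.550568 - (-1.465069)(0.267015)) / 6.306132 = -0.501
  phi_hat_1 = (-0.9585 - (-0.9585)(-0.501) - (-3.4081)(0.267015)) / 6.4486 = -0.081986
So phi_hat = [-0.0820, -0.5010, 0.2670].
Therefore phi_hat_1 = -0.0820.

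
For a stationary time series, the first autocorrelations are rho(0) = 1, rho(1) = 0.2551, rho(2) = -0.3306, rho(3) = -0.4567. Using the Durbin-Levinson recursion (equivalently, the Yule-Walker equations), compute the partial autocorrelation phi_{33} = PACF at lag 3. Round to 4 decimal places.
\phi_{33} = -0.2980

The PACF at lag k is phi_{kk}, the last component of the solution
to the Yule-Walker system G_k phi = r_k where
  (G_k)_{ij} = rho(|i - j|), (r_k)_i = rho(i), i,j = 1..k.
Equivalently, Durbin-Levinson gives phi_{kk} iteratively:
  phi_{11} = rho(1)
  phi_{kk} = [rho(k) - sum_{j=1..k-1} phi_{k-1,j} rho(k-j)]
            / [1 - sum_{j=1..k-1} phi_{k-1,j} rho(j)],
  phi_{k,j} = phi_{k-1,j} - phi_{kk} phi_{k-1,k-j},  j = 1..k-1.
Step k = 1:
  phi_11 = rho(1) = 0.2551.
Step k = 2:
  phi_22 = [rho(2) - phi_11 rho(1)] / [1 - phi_11 rho(1)] = [-0.3306 - (0.2551)(0.2551)] / [1 - (0.2551)(0.2551)]
         = -0.39567601 / 0.93492399 = -0.423217.
  Update: phi_21 = phi_11 - phi_22 phi_11 = 0.2551 - (-0.423217)(0.2551) = 0.363063.
Step k = 3:
  phi_33 = [rho(3) - phi_21 rho(2) - phi_22 rho(1)] / [1 - phi_21 rho(1) - phi_22 rho(2)]
    numerator   = -0.4567 - (0.363063)(-0.3306) - (-0.423217)(0.2551) = -0.22870873
    denominator = 1 - (0.363063)(0.2551) - (-0.423217)(-0.3306) = 0.76746706
  phi_33 = -0.22870873 / 0.76746706 = -0.298.
Therefore phi_{33} = -0.2980.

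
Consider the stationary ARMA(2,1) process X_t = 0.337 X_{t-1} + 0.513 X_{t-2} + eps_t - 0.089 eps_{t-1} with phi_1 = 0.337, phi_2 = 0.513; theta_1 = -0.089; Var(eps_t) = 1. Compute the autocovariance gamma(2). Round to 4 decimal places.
\gamma(2) = 1.6577

Multiply the model equation by X_{t-k} and take expectations. With theta_0 = psi_0 = 1 and psi_j the MA(infinity) weights, this gives
  gamma(k) - sum_i phi_i gamma(k-i) = c_k,
  c_k = sigma^2 * sum_{j=k..q} theta_j psi_{j-k}   (c_k = 0 for k > q),
using gamma(-m) = gamma(m).
psi-weights needed (psi_j = theta_j + sum_i phi_i psi_{j-i}):
  psi_1 = theta_1 + phi_1 = -0.089 + (0.337) = 0.248
Right-hand sides:
  c_0 = sigma^2 (1 + theta_1 psi_1) = 1 * (1 + (-0.089)(0.248)) = 1 * 0.977928 = 0.977928
  c_1 = sigma^2 theta_1 = 1 * (-0.089) = -0.089
  c_2 = 0
Equations for k = 0, 1, 2 (AR order 2, c_2 = 0):
  (E0) gamma(0) = phi_1 gamma(1) + phi_2 gamma(2) + c_0
  (E1) gamma(1) = phi_1 gamma(0) + phi_2 gamma(1) + c_1
  (E2) gamma(2) = phi_1 gamma(1) + phi_2 gamma(0)
From (E1): gamma(1) = A gamma(0) + B with
  A = phi_1 / (1 - phi_2) = 0.337 / 0.487 = 0.691992,   B = c_1 / (1 - phi_2) = -0.089 / 0.487 = -0.182752.
Insert (E2) into (E0): gamma(0) (1 - phi_2^2) = phi_1 (1 + phi_2) gamma(1) + c_0.
  phi_1 (1 + phi_2) = (0.337)(1.513) = 0.509881,   1 - phi_2^2 = 0.736831.
Replace gamma(1) by A gamma(0) + B and collect gamma(0):
  gamma(0) [0.736831 - (0.509881)(0.691992)] = (0.509881)(-0.182752) + 0.977928
  gamma(0) * 0.383998 = 0.884746
  gamma(0) = 0.884746 / 0.383998 = 2.304042.
  gamma(1) = A gamma(0) + B = (0.691992)(2.304042) + (-0.182752) = 1.411627.
  gamma(2) = phi_1 gamma(1) + phi_2 gamma(0) = (0.337)(1.411627) + (0.513)(2.304042) = 1.657692.
Therefore gamma(2) = 1.6577 (to 4 decimal places).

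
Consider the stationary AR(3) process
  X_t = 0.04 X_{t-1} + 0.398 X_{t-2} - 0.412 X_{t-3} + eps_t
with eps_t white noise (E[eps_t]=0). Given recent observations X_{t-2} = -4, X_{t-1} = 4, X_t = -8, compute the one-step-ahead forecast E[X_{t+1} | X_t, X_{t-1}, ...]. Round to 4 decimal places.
E[X_{t+1} \mid \mathcal F_t] = 2.9200

For an AR(p) model X_t = c + sum_i phi_i X_{t-i} + eps_t, the
one-step-ahead conditional mean is
  E[X_{t+1} | X_t, ...] = c + sum_i phi_i X_{t+1-i}.
Substitute known values:
  E[X_{t+1} | ...] = (0.04) * (-8) + (0.398) * (4) + (-0.412) * (-4)
                   = 2.9200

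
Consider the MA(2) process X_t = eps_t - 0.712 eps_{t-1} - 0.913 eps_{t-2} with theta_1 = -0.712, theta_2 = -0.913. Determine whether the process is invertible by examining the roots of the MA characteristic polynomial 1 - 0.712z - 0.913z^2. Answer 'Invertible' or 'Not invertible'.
\text{Not invertible}

The MA(q) characteristic polynomial is P(z) = 1 - 0.712z - 0.913z^2.
Invertibility requires all roots to lie outside the unit circle, i.e. |z| > 1 for every root.
Set 1 + (-0.712) z + (-0.913) z^2 = 0, i.e. a z^2 + b z + c = 0 with a = -0.913, b = -0.712, c = 1.
Discriminant D = b^2 - 4ac = (-0.712)^2 - 4*(-0.913)*1 = 0.506944 - (-3.652) = 4.158944.
D >= 0, so the roots are real: z = (-b +/- sqrt(D)) / (2a) = (0.712 +/- 2.039349) / (-1.826).
  z_1 = (0.712 + 2.039349) / (-1.826) = -1.5068,   |z_1| = 1.5068.
  z_2 = (0.712 - 2.039349) / (-1.826) = 0.7269,   |z_2| = 0.7269.
Moduli of all roots: 1.5068, 0.7269.
All moduli strictly greater than 1? No.
Verdict: Not invertible.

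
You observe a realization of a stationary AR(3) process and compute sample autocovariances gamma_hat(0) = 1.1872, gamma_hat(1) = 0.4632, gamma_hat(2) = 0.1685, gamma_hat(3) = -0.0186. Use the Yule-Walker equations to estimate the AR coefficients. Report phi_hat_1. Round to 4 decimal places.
\hat\phi_{1} = 0.3939

The Yule-Walker equations for an AR(p) process read, in matrix form,
  Gamma_p phi = r_p,   with   (Gamma_p)_{ij} = gamma(|i - j|),
                       (r_p)_i = gamma(i),   i,j = 1..p.
Substitute the sample gammas (Toeplitz matrix and right-hand side of size 3):
  Gamma_p = [[1.1872, 0.4632, 0.1685], [0.4632, 1.1872, 0.4632], [0.1685, 0.4632, 1.1872]]
  r_p     = [0.4632, 0.1685, -0.0186]
Written out (R1..R3):
  (R1) 1.1872 phi_1 + 0.4632 phi_2 + 0.1685 phi_3 = 0.4632
  (R2) 0.4632 phi_1 + 1.1872 phi_2 + 0.4632 phi_3 = 0.1685
  (R3) 0.1685 phi_1 + 0.4632 phi_2 + 1.1872 phi_3 = -0.0186
Gaussian elimination:
  R2 <- R2 - (0.4632/1.1872) R1 = R2 - (0.390162) R1:  1.006477 phi_2 + 0.397458 phi_3 = -0.012223
  R3 <- R3 - (0.1685/1.1872) R1 = R3 - (0.141931) R1:  0.397458 phi_2 + 1.163285 phi_3 = -0.084342
  R3 <- R3 - (0.397458/1.006477) R2 = R3 - (0.3949) R2:  1.006329 phi_3 = -0.079515
Back-substitution:
  phi_hat_3 = -0.079515 / 1.006329 = -0.079015
  phi_hat_2 = (-0.012223 - (0.397458)(-0.079015)) / 1.006477 = 0.019059
  phi_hat_1 = (0.4632 - (0.4632)(0.019059) - (0.1685)(-0.079015)) / 1.1872 = 0.39394
So phi_hat = [0.3939, 0.0191, -0.0790].
Therefore phi_hat_1 = 0.3939.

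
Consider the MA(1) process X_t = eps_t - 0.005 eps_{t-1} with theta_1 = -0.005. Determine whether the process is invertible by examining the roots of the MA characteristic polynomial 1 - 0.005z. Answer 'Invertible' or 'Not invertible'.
\text{Invertible}

The MA(q) characteristic polynomial is P(z) = 1 - 0.005z.
Invertibility requires all roots to lie outside the unit circle, i.e. |z| > 1 for every root.
This is linear in z: 1 + (-0.005) z = 0  =>  z = -1/(-0.005) = 200,  |z| = 200.
Moduli of all roots: 200.0000.
All moduli strictly greater than 1? Yes.
Verdict: Invertible.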